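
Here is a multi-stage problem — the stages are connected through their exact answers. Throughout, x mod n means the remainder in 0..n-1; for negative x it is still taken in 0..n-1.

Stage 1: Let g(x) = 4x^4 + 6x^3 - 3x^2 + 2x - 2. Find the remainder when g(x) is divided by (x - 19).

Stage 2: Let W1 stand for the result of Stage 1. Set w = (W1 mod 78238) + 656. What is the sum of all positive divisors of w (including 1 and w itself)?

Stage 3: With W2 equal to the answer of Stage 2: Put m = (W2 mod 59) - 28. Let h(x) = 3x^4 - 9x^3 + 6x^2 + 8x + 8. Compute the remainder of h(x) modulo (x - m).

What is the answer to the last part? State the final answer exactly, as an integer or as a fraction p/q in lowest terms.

Stage 1: remainder = value at the root: 4*(19)^4 + 6*(19)^3 - 3*(19)^2 + 2*(19)^1 - 2 = (521284) + (41154) + (-1083) + (38) + (-2) = 561391; answer 561391
Stage 2: W1 = 561391; w = 14381; 14381 = 73 * 197; sigma = (1 + 73) * (1 + 197) = 74 * 198 = 14652; answer 14652
Stage 3: W2 = 14652; m = -8; remainder = value at the root: 3*(-8)^4 - 9*(-8)^3 + 6*(-8)^2 + 8*(-8)^1 + 8 = (12288) + (4608) + (384) + (-64) + (8) = 17224; answer 17224

17224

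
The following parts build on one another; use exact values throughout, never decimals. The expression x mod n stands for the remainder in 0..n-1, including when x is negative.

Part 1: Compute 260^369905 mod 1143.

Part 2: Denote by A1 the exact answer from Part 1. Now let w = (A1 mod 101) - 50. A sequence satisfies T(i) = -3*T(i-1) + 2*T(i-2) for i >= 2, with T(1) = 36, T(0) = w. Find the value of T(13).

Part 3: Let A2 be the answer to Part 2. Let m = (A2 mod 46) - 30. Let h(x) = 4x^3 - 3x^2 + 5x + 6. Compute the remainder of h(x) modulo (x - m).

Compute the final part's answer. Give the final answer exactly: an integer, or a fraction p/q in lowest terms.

6546

Part 1: squarings mod 1143: 260^1=260, 260^2=163, 260^4=280, 260^8=676, 260^16=919, 260^32=1027, 260^64=883, 260^128=163, 260^256=280, 260^512=676, 260^1024=919, 260^2048=1027, 260^4096=883, 260^8192=163, 260^16384=280, 260^32768=676, 260^65536=919, 260^131072=1027, 260^262144=883; 260^369905 = 260^1 * 260^16 * 260^32 * 260^64 * 260^128 * 260^1024 * 260^8192 * 260^32768 * 260^65536 * 260^262144 = 116 (mod 1143); answer 116
Part 2: A1 = 116; w = -35; T(2) = -3*(36) + 2*(-35) = -178; iterating: T(2)=-178, T(3)=606, T(4)=-2174, T(5)=7734, T(6)=-27550, T(7)=98118, T(8)=-349454, T(9)=1244598, T(10)=-4432702, T(11)=15787302, T(12)=-56227310, T(13)=200256534; answer 200256534
Part 3: A2 = 200256534; m = 12; remainder = value at the root: 4*(12)^3 - 3*(12)^2 + 5*(12)^1 + 6 = (6912) + (-432) + (60) + (6) = 6546; answer 6546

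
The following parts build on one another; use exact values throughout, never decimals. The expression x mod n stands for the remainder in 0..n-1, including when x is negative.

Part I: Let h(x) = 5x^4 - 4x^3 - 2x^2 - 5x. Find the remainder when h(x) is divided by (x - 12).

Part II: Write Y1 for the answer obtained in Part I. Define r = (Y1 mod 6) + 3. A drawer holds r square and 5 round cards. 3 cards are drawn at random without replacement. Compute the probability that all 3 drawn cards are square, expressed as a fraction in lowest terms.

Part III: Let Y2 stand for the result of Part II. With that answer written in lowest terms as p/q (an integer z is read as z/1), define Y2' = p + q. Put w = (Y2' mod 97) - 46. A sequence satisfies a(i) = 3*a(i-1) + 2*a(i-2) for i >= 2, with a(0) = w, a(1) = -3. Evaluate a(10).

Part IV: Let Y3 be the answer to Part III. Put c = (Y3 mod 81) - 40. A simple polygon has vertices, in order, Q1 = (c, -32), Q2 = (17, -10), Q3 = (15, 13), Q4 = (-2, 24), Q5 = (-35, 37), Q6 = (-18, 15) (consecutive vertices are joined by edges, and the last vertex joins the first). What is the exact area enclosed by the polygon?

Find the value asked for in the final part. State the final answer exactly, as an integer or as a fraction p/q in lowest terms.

3759/2

Part I: remainder = value at the root: 5*(12)^4 - 4*(12)^3 - 2*(12)^2 - 5*(12)^1 = (103680) + (-6912) + (-288) + (-60) = 96420; answer 96420
Part II: Y1 = 96420; r = 3; total draws C(8,3) = 56; favorable C(3,3) = 1; P = 1/56; answer 1/56
Part III: Y2 = 1/56; threaded value p + q = 57; w = 11; a(2) = 3*(-3) + 2*(11) = 13; iterating: a(2)=13, a(3)=33, a(4)=125, a(5)=441, a(6)=1573, a(7)=5601, a(8)=19949, a(9)=71049, a(10)=253045; answer 253045
Part IV: Y3 = 253045; c = -39; cross terms: (-39*-10 - 17*-32)=934, (17*13 - 15*-10)=371, (15*24 - -2*13)=386, (-2*37 - -35*24)=766, (-35*15 - -18*37)=141, (-18*-32 - -39*15)=1161; twice the area = |3759| = 3759; area = 3759/2; answer 3759/2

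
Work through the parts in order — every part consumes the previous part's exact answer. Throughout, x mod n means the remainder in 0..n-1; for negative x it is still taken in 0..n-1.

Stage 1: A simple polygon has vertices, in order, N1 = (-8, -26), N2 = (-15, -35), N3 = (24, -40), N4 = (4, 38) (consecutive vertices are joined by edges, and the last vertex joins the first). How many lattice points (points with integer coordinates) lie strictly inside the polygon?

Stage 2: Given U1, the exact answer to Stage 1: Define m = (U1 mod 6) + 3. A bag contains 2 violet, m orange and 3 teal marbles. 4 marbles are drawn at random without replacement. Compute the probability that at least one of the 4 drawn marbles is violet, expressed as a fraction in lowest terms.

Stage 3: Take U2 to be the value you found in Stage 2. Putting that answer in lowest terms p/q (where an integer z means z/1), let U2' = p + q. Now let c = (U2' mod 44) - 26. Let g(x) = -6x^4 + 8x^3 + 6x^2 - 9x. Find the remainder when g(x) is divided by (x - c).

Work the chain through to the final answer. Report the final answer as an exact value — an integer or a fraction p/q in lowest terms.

Stage 1: cross terms: (-8*-35 - -15*-26)=-110, (-15*-40 - 24*-35)=1440, (24*38 - 4*-40)=1072, (4*-26 - -8*38)=200; twice the area = |2602| = 2602; area = 1301; boundary points = 1 + 1 + 2 + 4 = 8; strictly interior points = area - boundary/2 + 1 = 1298; answer 1298
Stage 2: U1 = 1298; m = 5; total draws C(10,4) = 210; complement C(8,4) = 70; favorable 210 - 70 = 140; P = 2/3; answer 2/3
Stage 3: U2 = 2/3; threaded value p + q = 5; c = -21; remainder = value at the root: -6*(-21)^4 + 8*(-21)^3 + 6*(-21)^2 - 9*(-21)^1 = (-1166886) + (-74088) + (2646) + (189) = -1238139; answer -1238139

-1238139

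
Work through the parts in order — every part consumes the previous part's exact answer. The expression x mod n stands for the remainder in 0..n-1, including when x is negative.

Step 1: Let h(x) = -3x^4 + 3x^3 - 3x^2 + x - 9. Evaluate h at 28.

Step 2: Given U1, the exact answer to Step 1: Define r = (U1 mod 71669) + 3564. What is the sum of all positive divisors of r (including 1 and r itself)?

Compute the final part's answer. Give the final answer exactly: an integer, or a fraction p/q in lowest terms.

34664

Step 1: -3*(28)^4 + 3*(28)^3 - 3*(28)^2 + 1*(28)^1 - 9 = (-1843968) + (65856) + (-2352) + (28) + (-9) = -1780445; answer -1780445
Step 2: U1 = -1780445; r = 14844; 14844 = 2^2 * 3 * 1237; sigma = (1 + 2 + 4) * (1 + 3) * (1 + 1237) = 7 * 4 * 1238 = 34664; answer 34664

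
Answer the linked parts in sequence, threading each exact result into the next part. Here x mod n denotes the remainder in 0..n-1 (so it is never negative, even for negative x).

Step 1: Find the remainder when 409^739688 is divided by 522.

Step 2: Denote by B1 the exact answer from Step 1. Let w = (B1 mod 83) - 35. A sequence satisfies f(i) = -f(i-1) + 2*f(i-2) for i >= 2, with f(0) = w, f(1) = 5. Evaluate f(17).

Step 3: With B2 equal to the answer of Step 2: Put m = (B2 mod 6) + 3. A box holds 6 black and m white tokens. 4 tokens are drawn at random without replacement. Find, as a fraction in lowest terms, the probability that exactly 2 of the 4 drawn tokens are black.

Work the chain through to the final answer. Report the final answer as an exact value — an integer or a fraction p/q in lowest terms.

Step 1: squarings mod 522: 409^1=409, 409^2=241, 409^4=139, 409^8=7, 409^16=49, 409^32=313, 409^64=355, 409^128=223, 409^256=139, 409^512=7, 409^1024=49, 409^2048=313, 409^4096=355, 409^8192=223, 409^16384=139, 409^32768=7, 409^65536=49, 409^131072=313, 409^262144=355, 409^524288=223; 409^739688 = 409^8 * 409^32 * 409^64 * 409^256 * 409^2048 * 409^16384 * 409^65536 * 409^131072 * 409^524288 = 277 (mod 522); answer 277
Step 2: B1 = 277; w = -7; f(2) = -1*(5) + 2*(-7) = -19; iterating: f(2)=-19, f(3)=29, f(4)=-67, f(5)=125, f(6)=-259, f(7)=509, f(8)=-1027, f(9)=2045, f(10)=-4099, f(11)=8189, f(12)=-16387, f(13)=32765, f(14)=-65539, f(15)=131069, f(16)=-262147, f(17)=524285; answer 524285
Step 3: B2 = 524285; m = 8; total draws C(14,4) = 1001; favorable C(6,2)*C(8,2) = 420; P = 60/143; answer 60/143

60/143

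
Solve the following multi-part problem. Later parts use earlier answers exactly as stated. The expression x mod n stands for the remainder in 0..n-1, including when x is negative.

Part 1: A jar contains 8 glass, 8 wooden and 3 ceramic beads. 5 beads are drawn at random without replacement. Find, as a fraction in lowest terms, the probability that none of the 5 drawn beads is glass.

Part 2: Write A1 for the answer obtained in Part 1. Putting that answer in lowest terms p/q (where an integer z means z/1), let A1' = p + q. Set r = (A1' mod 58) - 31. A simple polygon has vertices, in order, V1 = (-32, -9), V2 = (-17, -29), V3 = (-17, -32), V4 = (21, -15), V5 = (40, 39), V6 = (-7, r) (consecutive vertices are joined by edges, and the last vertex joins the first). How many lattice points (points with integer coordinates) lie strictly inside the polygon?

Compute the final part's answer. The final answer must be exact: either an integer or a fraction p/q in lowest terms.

Part 1: total draws C(19,5) = 11628; favorable C(11,5) = 462; P = 77/1938; answer 77/1938
Part 2: A1 = 77/1938; threaded value p + q = 2015; r = 12; cross terms: (-32*-29 - -17*-9)=775, (-17*-32 - -17*-29)=51, (-17*-15 - 21*-32)=927, (21*39 - 40*-15)=1419, (40*12 - -7*39)=753, (-7*-9 - -32*12)=447; twice the area = |4372| = 4372; area = 2186; boundary points = 5 + 3 + 1 + 1 + 1 + 1 = 12; strictly interior points = area - boundary/2 + 1 = 2181; answer 2181

2181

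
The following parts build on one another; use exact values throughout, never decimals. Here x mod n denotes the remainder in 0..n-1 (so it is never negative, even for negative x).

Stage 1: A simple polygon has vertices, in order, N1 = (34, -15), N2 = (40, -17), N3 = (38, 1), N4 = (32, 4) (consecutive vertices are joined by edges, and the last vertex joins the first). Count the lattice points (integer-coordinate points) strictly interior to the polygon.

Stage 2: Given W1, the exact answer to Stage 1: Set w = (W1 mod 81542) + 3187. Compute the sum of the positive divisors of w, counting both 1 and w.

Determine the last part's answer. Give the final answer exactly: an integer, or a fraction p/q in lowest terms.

Stage 1: cross terms: (34*-17 - 40*-15)=22, (40*1 - 38*-17)=686, (38*4 - 32*1)=120, (32*-15 - 34*4)=-616; twice the area = |212| = 212; area = 106; boundary points = 2 + 2 + 3 + 1 = 8; strictly interior points = area - boundary/2 + 1 = 103; answer 103
Stage 2: W1 = 103; w = 3290; 3290 = 2 * 5 * 7 * 47; sigma = (1 + 2) * (1 + 5) * (1 + 7) * (1 + 47) = 3 * 6 * 8 * 48 = 6912; answer 6912

6912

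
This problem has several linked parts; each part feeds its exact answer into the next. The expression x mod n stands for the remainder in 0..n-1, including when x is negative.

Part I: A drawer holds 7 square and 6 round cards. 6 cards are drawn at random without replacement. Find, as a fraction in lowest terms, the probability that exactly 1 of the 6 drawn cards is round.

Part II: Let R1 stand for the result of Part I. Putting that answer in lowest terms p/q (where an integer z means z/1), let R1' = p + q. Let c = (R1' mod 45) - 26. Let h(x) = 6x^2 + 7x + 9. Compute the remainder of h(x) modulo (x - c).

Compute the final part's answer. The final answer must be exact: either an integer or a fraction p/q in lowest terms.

Part I: total draws C(13,6) = 1716; favorable C(6,1)*C(7,5) = 126; P = 21/286; answer 21/286
Part II: R1 = 21/286; threaded value p + q = 307; c = 11; remainder = value at the root: 6*(11)^2 + 7*(11)^1 + 9 = (726) + (77) + (9) = 812; answer 812

812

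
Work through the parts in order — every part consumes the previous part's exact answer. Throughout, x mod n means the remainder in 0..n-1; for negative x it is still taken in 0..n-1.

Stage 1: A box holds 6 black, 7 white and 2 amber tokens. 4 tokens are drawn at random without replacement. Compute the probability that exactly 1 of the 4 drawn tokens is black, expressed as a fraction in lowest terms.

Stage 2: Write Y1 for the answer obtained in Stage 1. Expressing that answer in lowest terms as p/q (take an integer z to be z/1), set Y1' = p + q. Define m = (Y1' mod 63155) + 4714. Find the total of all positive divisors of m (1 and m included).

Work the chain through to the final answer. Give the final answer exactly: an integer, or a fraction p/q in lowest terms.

Stage 1: total draws C(15,4) = 1365; favorable C(6,1)*C(9,3) = 504; P = 24/65; answer 24/65
Stage 2: Y1 = 24/65; threaded value p + q = 89; m = 4803; 4803 = 3 * 1601; sigma = (1 + 3) * (1 + 1601) = 4 * 1602 = 6408; answer 6408

6408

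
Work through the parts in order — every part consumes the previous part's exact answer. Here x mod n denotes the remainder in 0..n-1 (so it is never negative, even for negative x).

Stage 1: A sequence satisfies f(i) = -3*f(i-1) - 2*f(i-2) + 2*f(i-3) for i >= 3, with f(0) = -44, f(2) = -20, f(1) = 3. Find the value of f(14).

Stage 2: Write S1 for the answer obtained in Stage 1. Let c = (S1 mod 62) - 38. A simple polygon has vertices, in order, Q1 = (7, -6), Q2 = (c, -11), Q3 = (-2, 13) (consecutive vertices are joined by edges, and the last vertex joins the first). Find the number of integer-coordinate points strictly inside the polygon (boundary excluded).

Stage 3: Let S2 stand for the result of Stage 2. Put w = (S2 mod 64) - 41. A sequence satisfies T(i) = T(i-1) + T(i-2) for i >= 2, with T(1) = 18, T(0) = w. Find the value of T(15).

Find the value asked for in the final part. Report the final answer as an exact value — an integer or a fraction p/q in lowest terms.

9095

Stage 1: f(3) = -3*(-20) - 2*(3) + 2*(-44) = -34; iterating: f(3)=-34, f(4)=148, f(5)=-416, f(6)=884, f(7)=-1524, f(8)=1972, f(9)=-1100, f(10)=-3692, f(11)=17220, f(12)=-46476, f(13)=97604, f(14)=-165420; answer -165420
Stage 2: S1 = -165420; c = 20; cross terms: (7*-11 - 20*-6)=43, (20*13 - -2*-11)=238, (-2*-6 - 7*13)=-79; twice the area = |202| = 202; area = 101; boundary points = 1 + 2 + 1 = 4; strictly interior points = area - boundary/2 + 1 = 100; answer 100
Stage 3: S2 = 100; w = -5; T(2) = 1*(18) + 1*(-5) = 13; iterating: T(2)=13, T(3)=31, T(4)=44, T(5)=75, T(6)=119, T(7)=194, T(8)=313, T(9)=507, T(10)=820, T(11)=1327, T(12)=2147, T(13)=3474, T(14)=5621, T(15)=9095; answer 9095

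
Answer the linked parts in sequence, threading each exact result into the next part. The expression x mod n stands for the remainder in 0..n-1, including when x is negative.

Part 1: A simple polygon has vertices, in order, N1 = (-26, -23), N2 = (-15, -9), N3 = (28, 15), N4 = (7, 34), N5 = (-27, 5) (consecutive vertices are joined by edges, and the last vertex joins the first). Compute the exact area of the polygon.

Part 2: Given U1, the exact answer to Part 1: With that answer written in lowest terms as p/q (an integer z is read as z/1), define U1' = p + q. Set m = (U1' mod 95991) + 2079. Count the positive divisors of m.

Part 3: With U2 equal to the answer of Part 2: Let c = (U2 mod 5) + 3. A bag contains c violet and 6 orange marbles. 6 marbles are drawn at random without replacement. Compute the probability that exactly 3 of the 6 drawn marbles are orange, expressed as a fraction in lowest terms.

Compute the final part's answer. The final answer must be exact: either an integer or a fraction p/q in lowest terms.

100/231

Part 1: cross terms: (-26*-9 - -15*-23)=-111, (-15*15 - 28*-9)=27, (28*34 - 7*15)=847, (7*5 - -27*34)=953, (-27*-23 - -26*5)=751; twice the area = |2467| = 2467; area = 2467/2; answer 2467/2
Part 2: U1 = 2467/2; threaded value p + q = 2469; m = 4548; 4548 = 2^2 * 3 * 379; number of divisors = (2+1) * (1+1) * (1+1) = 12; answer 12
Part 3: U2 = 12; c = 5; total draws C(11,6) = 462; favorable C(6,3)*C(5,3) = 200; P = 100/231; answer 100/231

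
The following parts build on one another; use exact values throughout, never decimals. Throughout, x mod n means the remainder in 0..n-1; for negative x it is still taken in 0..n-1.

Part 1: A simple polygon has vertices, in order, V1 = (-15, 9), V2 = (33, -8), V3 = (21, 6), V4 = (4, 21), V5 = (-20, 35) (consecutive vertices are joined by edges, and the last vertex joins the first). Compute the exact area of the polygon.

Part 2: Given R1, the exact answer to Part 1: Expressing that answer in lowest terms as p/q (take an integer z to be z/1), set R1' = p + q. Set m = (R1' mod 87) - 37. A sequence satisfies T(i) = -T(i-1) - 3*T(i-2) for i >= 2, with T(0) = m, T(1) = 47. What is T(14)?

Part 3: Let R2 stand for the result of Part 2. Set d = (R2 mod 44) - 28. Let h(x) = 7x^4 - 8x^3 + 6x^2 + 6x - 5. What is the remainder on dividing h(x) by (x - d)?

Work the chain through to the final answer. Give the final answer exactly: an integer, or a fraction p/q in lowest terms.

3343335

Part 1: cross terms: (-15*-8 - 33*9)=-177, (33*6 - 21*-8)=366, (21*21 - 4*6)=417, (4*35 - -20*21)=560, (-20*9 - -15*35)=345; twice the area = |1511| = 1511; area = 1511/2; answer 1511/2
Part 2: R1 = 1511/2; threaded value p + q = 1513; m = -3; T(2) = -1*(47) - 3*(-3) = -38; iterating: T(2)=-38, T(3)=-103, T(4)=217, T(5)=92, T(6)=-743, T(7)=467, T(8)=1762, T(9)=-3163, T(10)=-2123, T(11)=11612, T(12)=-5243, T(13)=-29593, T(14)=45322; answer 45322
Part 3: R2 = 45322; d = -26; remainder = value at the root: 7*(-26)^4 - 8*(-26)^3 + 6*(-26)^2 + 6*(-26)^1 - 5 = (3198832) + (140608) + (4056) + (-156) + (-5) = 3343335; answer 3343335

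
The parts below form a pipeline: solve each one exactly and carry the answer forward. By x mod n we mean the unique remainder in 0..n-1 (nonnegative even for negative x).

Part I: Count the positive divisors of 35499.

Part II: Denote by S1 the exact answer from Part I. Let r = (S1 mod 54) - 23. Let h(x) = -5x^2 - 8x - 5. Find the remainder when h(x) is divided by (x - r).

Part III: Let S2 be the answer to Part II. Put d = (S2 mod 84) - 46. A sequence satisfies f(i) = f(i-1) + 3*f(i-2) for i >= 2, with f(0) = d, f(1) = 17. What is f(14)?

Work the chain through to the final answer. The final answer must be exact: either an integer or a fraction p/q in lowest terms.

Part I: 35499 = 3 * 11833; number of divisors = (1+1) * (1+1) = 4; answer 4
Part II: S1 = 4; r = -19; remainder = value at the root: -5*(-19)^2 - 8*(-19)^1 - 5 = (-1805) + (152) + (-5) = -1658; answer -1658
Part III: S2 = -1658; d = -24; f(2) = 1*(17) + 3*(-24) = -55; iterating: f(2)=-55, f(3)=-4, f(4)=-169, f(5)=-181, f(6)=-688, f(7)=-1231, f(8)=-3295, f(9)=-6988, f(10)=-16873, f(11)=-37837, f(12)=-88456, f(13)=-201967, f(14)=-467335; answer -467335

-467335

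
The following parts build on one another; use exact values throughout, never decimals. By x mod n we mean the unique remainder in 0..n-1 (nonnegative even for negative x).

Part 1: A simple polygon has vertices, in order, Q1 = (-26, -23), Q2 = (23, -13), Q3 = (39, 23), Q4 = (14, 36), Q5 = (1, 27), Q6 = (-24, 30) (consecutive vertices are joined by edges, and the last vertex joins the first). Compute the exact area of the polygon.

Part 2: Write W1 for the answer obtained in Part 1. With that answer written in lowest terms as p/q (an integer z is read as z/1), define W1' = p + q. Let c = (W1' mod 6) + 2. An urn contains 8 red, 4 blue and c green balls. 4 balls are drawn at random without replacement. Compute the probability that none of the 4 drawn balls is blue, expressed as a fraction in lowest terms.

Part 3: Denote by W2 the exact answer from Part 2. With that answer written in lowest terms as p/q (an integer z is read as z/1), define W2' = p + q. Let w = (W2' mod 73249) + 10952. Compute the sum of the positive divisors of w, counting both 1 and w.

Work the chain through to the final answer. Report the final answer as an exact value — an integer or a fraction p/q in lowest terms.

19656

Part 1: cross terms: (-26*-13 - 23*-23)=867, (23*23 - 39*-13)=1036, (39*36 - 14*23)=1082, (14*27 - 1*36)=342, (1*30 - -24*27)=678, (-24*-23 - -26*30)=1332; twice the area = |5337| = 5337; area = 5337/2; answer 5337/2
Part 2: W1 = 5337/2; threaded value p + q = 5339; c = 7; total draws C(19,4) = 3876; favorable C(15,4) = 1365; P = 455/1292; answer 455/1292
Part 3: W2 = 455/1292; threaded value p + q = 1747; w = 12699; 12699 = 3^2 * 17 * 83; sigma = (1 + 3 + 9) * (1 + 17) * (1 + 83) = 13 * 18 * 84 = 19656; answer 19656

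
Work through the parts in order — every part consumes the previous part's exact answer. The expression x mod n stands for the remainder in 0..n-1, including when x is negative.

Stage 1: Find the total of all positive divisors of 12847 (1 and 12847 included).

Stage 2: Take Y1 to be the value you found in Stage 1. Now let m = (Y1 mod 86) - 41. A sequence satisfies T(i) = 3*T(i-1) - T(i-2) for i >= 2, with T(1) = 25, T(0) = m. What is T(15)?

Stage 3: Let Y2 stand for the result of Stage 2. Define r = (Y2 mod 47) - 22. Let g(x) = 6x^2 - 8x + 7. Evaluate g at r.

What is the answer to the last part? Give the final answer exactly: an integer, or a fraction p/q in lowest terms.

645

Stage 1: 12847 = 29 * 443; sigma = (1 + 29) * (1 + 443) = 30 * 444 = 13320; answer 13320
Stage 2: Y1 = 13320; m = 35; T(2) = 3*(25) - 1*(35) = 40; iterating: T(2)=40, T(3)=95, T(4)=245, T(5)=640, T(6)=1675, T(7)=4385, T(8)=11480, T(9)=30055, T(10)=78685, T(11)=206000, T(12)=539315, T(13)=1411945, T(14)=3696520, T(15)=9677615; answer 9677615
Stage 3: Y2 = 9677615; r = 11; 6*(11)^2 - 8*(11)^1 + 7 = (726) + (-88) + (7) = 645; answer 645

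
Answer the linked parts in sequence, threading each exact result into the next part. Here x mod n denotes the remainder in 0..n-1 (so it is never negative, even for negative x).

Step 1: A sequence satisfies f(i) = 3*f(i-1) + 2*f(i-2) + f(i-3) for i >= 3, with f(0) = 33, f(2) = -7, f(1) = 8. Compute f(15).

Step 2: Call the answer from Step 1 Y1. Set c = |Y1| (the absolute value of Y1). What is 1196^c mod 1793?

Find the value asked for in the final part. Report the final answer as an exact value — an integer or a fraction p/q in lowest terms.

16

Step 1: f(3) = 3*(-7) + 2*(8) + 1*(33) = 28; iterating: f(3)=28, f(4)=78, f(5)=283, f(6)=1033, f(7)=3743, f(8)=13578, f(9)=49253, f(10)=178658, f(11)=648058, f(12)=2350743, f(13)=8527003, f(14)=30930553, f(15)=112196408; answer 112196408
Step 2: Y1 = 112196408; c = 112196408; squarings mod 1793: 1196^1=1196, 1196^2=1395, 1196^4=620, 1196^8=698, 1196^16=1301, 1196^32=9, 1196^64=81, 1196^128=1182, 1196^256=377, 1196^512=482, 1196^1024=1027, 1196^2048=445, 1196^4096=795, 1196^8192=889, 1196^16384=1401, 1196^32768=1259, 1196^65536=69, 1196^131072=1175, 1196^262144=15, 1196^524288=225, 1196^1048576=421, 1196^2097152=1527, 1196^4194304=829, 1196^8388608=522, 1196^16777216=1741, 1196^33554432=911, 1196^67108864=1555; 1196^112196408 = 1196^8 * 1196^16 * 1196^32 * 1196^256 * 1196^512 * 1196^2048 * 1196^4096 * 1196^8192 * 1196^16384 * 1196^32768 * 1196^65536 * 1196^131072 * 1196^262144 * 1196^524288 * 1196^2097152 * 1196^8388608 * 1196^33554432 * 1196^67108864 = 16 (mod 1793); answer 16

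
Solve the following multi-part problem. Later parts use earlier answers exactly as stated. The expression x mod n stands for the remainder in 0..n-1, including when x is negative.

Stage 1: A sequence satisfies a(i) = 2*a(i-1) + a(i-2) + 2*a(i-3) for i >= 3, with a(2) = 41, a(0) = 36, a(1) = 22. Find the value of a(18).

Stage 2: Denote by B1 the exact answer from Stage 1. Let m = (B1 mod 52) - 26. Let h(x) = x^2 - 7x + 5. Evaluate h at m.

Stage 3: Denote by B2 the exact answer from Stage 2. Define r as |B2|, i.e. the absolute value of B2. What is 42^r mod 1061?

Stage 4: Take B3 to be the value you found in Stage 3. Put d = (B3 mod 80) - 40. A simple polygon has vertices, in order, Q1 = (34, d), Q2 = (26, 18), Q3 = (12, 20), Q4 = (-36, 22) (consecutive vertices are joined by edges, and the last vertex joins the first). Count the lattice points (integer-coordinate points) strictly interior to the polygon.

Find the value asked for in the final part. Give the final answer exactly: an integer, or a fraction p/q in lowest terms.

Stage 1: a(3) = 2*(41) + 1*(22) + 2*(36) = 176; iterating: a(3)=176, a(4)=437, a(5)=1132, a(6)=3053, a(7)=8112, a(8)=21541, a(9)=57300, a(10)=152365, a(11)=405112, a(12)=1077189, a(13)=2864220, a(14)=7615853, a(15)=20250304, a(16)=53844901, a(17)=143171812, a(18)=380689133; answer 380689133
Stage 2: B1 = 380689133; m = 19; 1*(19)^2 - 7*(19)^1 + 5 = (361) + (-133) + (5) = 233; answer 233
Stage 3: B2 = 233; r = 233; squarings mod 1061: 42^1=42, 42^2=703, 42^4=844, 42^8=405, 42^16=631, 42^32=286, 42^64=99, 42^128=252; 42^233 = 42^1 * 42^8 * 42^32 * 42^64 * 42^128 = 946 (mod 1061); answer 946
Stage 4: B3 = 946; d = 26; cross terms: (34*18 - 26*26)=-64, (26*20 - 12*18)=304, (12*22 - -36*20)=984, (-36*26 - 34*22)=-1684; twice the area = |-460| = 460; area = 230; boundary points = 8 + 2 + 2 + 2 = 14; strictly interior points = area - boundary/2 + 1 = 224; answer 224

224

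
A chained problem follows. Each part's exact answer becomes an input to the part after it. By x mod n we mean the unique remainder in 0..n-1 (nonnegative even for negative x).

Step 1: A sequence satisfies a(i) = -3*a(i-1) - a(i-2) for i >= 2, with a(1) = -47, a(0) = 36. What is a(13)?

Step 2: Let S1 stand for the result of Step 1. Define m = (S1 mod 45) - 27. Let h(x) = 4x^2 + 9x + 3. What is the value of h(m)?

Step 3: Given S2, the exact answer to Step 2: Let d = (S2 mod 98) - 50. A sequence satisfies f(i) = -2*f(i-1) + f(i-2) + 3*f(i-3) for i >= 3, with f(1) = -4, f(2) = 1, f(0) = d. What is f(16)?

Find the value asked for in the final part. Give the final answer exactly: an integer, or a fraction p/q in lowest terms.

Step 1: a(2) = -3*(-47) - 1*(36) = 105; iterating: a(2)=105, a(3)=-268, a(4)=699, a(5)=-1829, a(6)=4788, a(7)=-12535, a(8)=32817, a(9)=-85916, a(10)=224931, a(11)=-588877, a(12)=1541700, a(13)=-4036223; answer -4036223
Step 2: S1 = -4036223; m = -20; 4*(-20)^2 + 9*(-20)^1 + 3 = (1600) + (-180) + (3) = 1423; answer 1423
Step 3: S2 = 1423; d = 1; f(3) = -2*(1) + 1*(-4) + 3*(1) = -3; iterating: f(3)=-3, f(4)=-5, f(5)=10, f(6)=-34, f(7)=63, f(8)=-130, f(9)=221, f(10)=-383, f(11)=597, f(12)=-914, f(13)=1276, f(14)=-1675, f(15)=1884, f(16)=-1615; answer -1615

-1615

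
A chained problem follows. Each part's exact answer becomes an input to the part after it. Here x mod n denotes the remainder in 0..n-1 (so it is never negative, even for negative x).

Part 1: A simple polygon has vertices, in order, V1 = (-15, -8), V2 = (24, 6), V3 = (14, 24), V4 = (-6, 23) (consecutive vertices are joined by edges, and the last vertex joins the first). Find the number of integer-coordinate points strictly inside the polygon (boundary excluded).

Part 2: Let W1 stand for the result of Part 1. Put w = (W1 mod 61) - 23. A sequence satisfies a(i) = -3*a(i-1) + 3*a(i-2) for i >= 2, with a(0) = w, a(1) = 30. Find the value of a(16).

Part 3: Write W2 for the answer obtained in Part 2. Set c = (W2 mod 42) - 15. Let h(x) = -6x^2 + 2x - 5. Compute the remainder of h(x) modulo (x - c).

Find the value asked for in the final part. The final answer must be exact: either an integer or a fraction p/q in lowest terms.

-65

Part 1: cross terms: (-15*6 - 24*-8)=102, (24*24 - 14*6)=492, (14*23 - -6*24)=466, (-6*-8 - -15*23)=393; twice the area = |1453| = 1453; area = 1453/2; boundary points = 1 + 2 + 1 + 1 = 5; strictly interior points = area - boundary/2 + 1 = 725; answer 725
Part 2: W1 = 725; w = 31; a(2) = -3*(30) + 3*(31) = 3; iterating: a(2)=3, a(3)=81, a(4)=-234, a(5)=945, a(6)=-3537, a(7)=13446, a(8)=-50949, a(9)=193185, a(10)=-732402, a(11)=2776761, a(12)=-10527489, a(13)=39912750, a(14)=-151320717, a(15)=573700401, a(16)=-2175063354; answer -2175063354
Part 3: W2 = -2175063354; c = -3; remainder = value at the root: -6*(-3)^2 + 2*(-3)^1 - 5 = (-54) + (-6) + (-5) = -65; answer -65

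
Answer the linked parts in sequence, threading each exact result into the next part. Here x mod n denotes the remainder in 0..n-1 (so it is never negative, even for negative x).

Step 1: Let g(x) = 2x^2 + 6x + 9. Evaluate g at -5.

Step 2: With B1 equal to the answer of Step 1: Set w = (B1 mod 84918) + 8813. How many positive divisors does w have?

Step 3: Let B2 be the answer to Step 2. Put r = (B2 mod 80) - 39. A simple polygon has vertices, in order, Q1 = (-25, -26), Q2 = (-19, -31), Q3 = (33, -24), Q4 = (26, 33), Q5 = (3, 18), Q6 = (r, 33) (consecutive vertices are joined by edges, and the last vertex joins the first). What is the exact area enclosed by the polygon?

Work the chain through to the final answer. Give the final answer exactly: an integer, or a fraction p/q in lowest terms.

3153

Step 1: 2*(-5)^2 + 6*(-5)^1 + 9 = (50) + (-30) + (9) = 29; answer 29
Step 2: B1 = 29; w = 8842; 8842 = 2 * 4421; number of divisors = (1+1) * (1+1) = 4; answer 4
Step 3: B2 = 4; r = -35; cross terms: (-25*-31 - -19*-26)=281, (-19*-24 - 33*-31)=1479, (33*33 - 26*-24)=1713, (26*18 - 3*33)=369, (3*33 - -35*18)=729, (-35*-26 - -25*33)=1735; twice the area = |6306| = 6306; area = 3153; answer 3153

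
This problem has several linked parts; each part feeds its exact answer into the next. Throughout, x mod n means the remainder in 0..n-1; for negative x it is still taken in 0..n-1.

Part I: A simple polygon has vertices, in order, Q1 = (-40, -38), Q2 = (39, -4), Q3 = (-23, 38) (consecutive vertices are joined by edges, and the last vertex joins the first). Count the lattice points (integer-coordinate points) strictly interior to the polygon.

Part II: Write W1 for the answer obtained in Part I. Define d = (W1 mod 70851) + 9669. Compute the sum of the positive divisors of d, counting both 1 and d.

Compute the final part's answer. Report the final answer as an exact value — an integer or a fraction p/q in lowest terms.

Part I: cross terms: (-40*-4 - 39*-38)=1642, (39*38 - -23*-4)=1390, (-23*-38 - -40*38)=2394; twice the area = |5426| = 5426; area = 2713; boundary points = 1 + 2 + 1 = 4; strictly interior points = area - boundary/2 + 1 = 2712; answer 2712
Part II: W1 = 2712; d = 12381; 12381 = 3 * 4127; sigma = (1 + 3) * (1 + 4127) = 4 * 4128 = 16512; answer 16512

16512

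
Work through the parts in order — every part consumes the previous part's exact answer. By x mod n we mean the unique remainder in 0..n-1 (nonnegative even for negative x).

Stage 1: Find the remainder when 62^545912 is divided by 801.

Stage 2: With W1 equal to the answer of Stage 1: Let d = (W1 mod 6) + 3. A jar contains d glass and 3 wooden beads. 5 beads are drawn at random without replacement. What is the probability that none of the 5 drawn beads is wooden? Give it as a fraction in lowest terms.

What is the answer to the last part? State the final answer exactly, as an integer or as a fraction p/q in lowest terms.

Stage 1: squarings mod 801: 62^1=62, 62^2=640, 62^4=289, 62^8=217, 62^16=631, 62^32=64, 62^64=91, 62^128=271, 62^256=550, 62^512=523, 62^1024=388, 62^2048=757, 62^4096=334, 62^8192=217, 62^16384=631, 62^32768=64, 62^65536=91, 62^131072=271, 62^262144=550, 62^524288=523; 62^545912 = 62^8 * 62^16 * 62^32 * 62^64 * 62^1024 * 62^4096 * 62^16384 * 62^524288 = 334 (mod 801); answer 334
Stage 2: W1 = 334; d = 7; total draws C(10,5) = 252; favorable C(7,5) = 21; P = 1/12; answer 1/12

1/12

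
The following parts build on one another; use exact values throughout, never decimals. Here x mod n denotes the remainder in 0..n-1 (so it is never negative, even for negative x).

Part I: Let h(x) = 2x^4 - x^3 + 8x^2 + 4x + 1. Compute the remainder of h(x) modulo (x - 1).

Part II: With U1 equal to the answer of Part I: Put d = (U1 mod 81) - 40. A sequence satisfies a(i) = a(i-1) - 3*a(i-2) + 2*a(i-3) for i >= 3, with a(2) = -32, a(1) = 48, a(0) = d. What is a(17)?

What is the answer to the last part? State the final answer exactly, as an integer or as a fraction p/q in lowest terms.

108744

Part I: remainder = value at the root: 2*(1)^4 - 1*(1)^3 + 8*(1)^2 + 4*(1)^1 + 1 = (2) + (-1) + (8) + (4) + (1) = 14; answer 14
Part II: U1 = 14; d = -26; a(3) = 1*(-32) - 3*(48) + 2*(-26) = -228; iterating: a(3)=-228, a(4)=-36, a(5)=584, a(6)=236, a(7)=-1588, a(8)=-1128, a(9)=4108, a(10)=4316, a(11)=-10264, a(12)=-14996, a(13)=24428, a(14)=48888, a(15)=-54388, a(16)=-152196, a(17)=108744; answer 108744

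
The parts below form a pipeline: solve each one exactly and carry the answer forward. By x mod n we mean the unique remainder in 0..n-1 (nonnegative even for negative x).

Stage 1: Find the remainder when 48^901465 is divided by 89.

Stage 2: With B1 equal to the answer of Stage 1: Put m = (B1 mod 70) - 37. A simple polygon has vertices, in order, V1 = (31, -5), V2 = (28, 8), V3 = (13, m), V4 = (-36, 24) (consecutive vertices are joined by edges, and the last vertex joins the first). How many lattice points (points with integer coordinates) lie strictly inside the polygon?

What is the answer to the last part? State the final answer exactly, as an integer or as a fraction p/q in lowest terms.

Stage 1: squarings mod 89: 48^1=48, 48^2=79, 48^4=11, 48^8=32, 48^16=45, 48^32=67, 48^64=39, 48^128=8, 48^256=64, 48^512=2, 48^1024=4, 48^2048=16, 48^4096=78, 48^8192=32, 48^16384=45, 48^32768=67, 48^65536=39, 48^131072=8, 48^262144=64, 48^524288=2; 48^901465 = 48^1 * 48^8 * 48^16 * 48^64 * 48^256 * 48^16384 * 48^32768 * 48^65536 * 48^262144 * 48^524288 = 46 (mod 89); answer 46
Stage 2: B1 = 46; m = 9; cross terms: (31*8 - 28*-5)=388, (28*9 - 13*8)=148, (13*24 - -36*9)=636, (-36*-5 - 31*24)=-564; twice the area = |608| = 608; area = 304; boundary points = 1 + 1 + 1 + 1 = 4; strictly interior points = area - boundary/2 + 1 = 303; answer 303

303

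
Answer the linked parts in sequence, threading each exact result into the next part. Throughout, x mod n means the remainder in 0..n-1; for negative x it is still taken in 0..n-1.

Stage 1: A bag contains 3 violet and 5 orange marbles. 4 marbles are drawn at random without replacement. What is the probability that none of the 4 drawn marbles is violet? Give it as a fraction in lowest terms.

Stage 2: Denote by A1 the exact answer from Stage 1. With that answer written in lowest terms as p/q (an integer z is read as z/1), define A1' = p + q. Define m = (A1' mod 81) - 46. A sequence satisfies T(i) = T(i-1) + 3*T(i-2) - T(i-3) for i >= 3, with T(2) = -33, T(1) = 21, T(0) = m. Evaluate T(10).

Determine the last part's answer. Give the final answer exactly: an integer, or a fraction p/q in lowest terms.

1175

Stage 1: total draws C(8,4) = 70; favorable C(5,4) = 5; P = 1/14; answer 1/14
Stage 2: A1 = 1/14; threaded value p + q = 15; m = -31; T(3) = 1*(-33) + 3*(21) - 1*(-31) = 61; iterating: T(3)=61, T(4)=-59, T(5)=157, T(6)=-81, T(7)=449, T(8)=49, T(9)=1477, T(10)=1175; answer 1175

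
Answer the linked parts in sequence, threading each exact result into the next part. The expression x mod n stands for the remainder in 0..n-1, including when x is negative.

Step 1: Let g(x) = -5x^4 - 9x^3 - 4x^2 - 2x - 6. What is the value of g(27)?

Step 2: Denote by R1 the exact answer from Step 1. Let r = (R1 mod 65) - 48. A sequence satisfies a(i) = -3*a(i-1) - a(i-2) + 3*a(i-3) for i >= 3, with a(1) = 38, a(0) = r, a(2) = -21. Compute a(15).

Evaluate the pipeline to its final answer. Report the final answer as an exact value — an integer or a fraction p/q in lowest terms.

Step 1: -5*(27)^4 - 9*(27)^3 - 4*(27)^2 - 2*(27)^1 - 6 = (-2657205) + (-177147) + (-2916) + (-54) + (-6) = -2837328; answer -2837328
Step 2: R1 = -2837328; r = 4; a(3) = -3*(-21) - 1*(38) + 3*(4) = 37; iterating: a(3)=37, a(4)=24, a(5)=-172, a(6)=603, a(7)=-1565, a(8)=3576, a(9)=-7354, a(10)=13791, a(11)=-23291, a(12)=34020, a(13)=-37396, a(14)=8295, a(15)=114571; answer 114571

114571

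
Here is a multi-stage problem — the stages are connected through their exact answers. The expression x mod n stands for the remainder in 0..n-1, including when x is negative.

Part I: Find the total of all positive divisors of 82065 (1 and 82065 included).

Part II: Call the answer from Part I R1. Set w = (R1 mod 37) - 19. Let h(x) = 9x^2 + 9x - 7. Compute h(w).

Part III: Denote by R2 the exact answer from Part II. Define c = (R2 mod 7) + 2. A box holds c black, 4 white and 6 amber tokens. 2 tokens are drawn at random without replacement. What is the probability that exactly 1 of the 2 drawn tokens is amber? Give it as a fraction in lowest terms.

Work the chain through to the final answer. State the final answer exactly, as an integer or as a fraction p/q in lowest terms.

Part I: 82065 = 3 * 5 * 5471; sigma = (1 + 3) * (1 + 5) * (1 + 5471) = 4 * 6 * 5472 = 131328; answer 131328
Part II: R1 = 131328; w = -4; 9*(-4)^2 + 9*(-4)^1 - 7 = (144) + (-36) + (-7) = 101; answer 101
Part III: R2 = 101; c = 5; total draws C(15,2) = 105; favorable C(6,1)*C(9,1) = 54; P = 18/35; answer 18/35

18/35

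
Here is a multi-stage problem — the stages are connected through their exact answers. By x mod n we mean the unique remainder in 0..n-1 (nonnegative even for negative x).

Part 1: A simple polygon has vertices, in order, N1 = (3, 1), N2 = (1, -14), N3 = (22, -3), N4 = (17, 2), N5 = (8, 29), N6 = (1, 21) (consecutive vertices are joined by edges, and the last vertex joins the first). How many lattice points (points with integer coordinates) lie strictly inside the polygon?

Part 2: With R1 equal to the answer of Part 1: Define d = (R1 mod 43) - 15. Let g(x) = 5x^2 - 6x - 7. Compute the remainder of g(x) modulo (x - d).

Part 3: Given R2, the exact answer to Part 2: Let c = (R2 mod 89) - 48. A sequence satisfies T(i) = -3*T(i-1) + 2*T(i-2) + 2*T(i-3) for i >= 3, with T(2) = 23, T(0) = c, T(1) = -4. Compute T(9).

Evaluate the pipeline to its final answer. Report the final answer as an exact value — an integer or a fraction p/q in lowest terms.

-263521

Part 1: cross terms: (3*-14 - 1*1)=-43, (1*-3 - 22*-14)=305, (22*2 - 17*-3)=95, (17*29 - 8*2)=477, (8*21 - 1*29)=139, (1*1 - 3*21)=-62; twice the area = |911| = 911; area = 911/2; boundary points = 1 + 1 + 5 + 9 + 1 + 2 = 19; strictly interior points = area - boundary/2 + 1 = 447; answer 447
Part 2: R1 = 447; d = 2; remainder = value at the root: 5*(2)^2 - 6*(2)^1 - 7 = (20) + (-12) + (-7) = 1; answer 1
Part 3: R2 = 1; c = -47; T(3) = -3*(23) + 2*(-4) + 2*(-47) = -171; iterating: T(3)=-171, T(4)=551, T(5)=-1949, T(6)=6607, T(7)=-22617, T(8)=77167, T(9)=-263521; answer -263521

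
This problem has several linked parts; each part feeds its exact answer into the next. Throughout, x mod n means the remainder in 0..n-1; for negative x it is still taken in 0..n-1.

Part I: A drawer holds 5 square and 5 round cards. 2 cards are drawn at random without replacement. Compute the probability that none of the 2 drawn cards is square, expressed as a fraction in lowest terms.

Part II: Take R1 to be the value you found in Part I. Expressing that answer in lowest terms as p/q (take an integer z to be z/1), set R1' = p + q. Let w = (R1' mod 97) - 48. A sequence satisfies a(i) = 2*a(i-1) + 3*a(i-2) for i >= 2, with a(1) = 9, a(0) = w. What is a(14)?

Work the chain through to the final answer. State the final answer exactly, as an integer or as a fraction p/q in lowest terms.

Part I: total draws C(10,2) = 45; favorable C(5,2) = 10; P = 2/9; answer 2/9
Part II: R1 = 2/9; threaded value p + q = 11; w = -37; a(2) = 2*(9) + 3*(-37) = -93; iterating: a(2)=-93, a(3)=-159, a(4)=-597, a(5)=-1671, a(6)=-5133, a(7)=-15279, a(8)=-45957, a(9)=-137751, a(10)=-413373, a(11)=-1239999, a(12)=-3720117, a(13)=-11160231, a(14)=-33480813; answer -33480813

-33480813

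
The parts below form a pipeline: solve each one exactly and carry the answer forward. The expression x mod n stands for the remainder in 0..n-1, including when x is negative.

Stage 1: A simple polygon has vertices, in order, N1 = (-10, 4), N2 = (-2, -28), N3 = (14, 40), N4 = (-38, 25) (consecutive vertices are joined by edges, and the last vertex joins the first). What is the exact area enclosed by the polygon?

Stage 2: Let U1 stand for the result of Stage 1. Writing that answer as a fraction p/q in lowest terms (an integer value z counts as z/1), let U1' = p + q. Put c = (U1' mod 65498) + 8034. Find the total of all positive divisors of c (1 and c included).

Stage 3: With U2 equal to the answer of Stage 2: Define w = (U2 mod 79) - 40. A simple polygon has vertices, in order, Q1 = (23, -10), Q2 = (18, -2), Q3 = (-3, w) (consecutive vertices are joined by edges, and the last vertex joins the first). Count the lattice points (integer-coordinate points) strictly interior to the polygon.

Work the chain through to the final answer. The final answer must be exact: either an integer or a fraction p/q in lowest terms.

12

Stage 1: cross terms: (-10*-28 - -2*4)=288, (-2*40 - 14*-28)=312, (14*25 - -38*40)=1870, (-38*4 - -10*25)=98; twice the area = |2568| = 2568; area = 1284; answer 1284
Stage 2: U1 = 1284; threaded value p + q = 1285; c = 9319; 9319 is prime, so its only divisors are 1 and 9319; sigma = 1 + 9319 = 9320; answer 9320
Stage 3: U2 = 9320; w = 37; cross terms: (23*-2 - 18*-10)=134, (18*37 - -3*-2)=660, (-3*-10 - 23*37)=-821; twice the area = |-27| = 27; area = 27/2; boundary points = 1 + 3 + 1 = 5; strictly interior points = area - boundary/2 + 1 = 12; answer 12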